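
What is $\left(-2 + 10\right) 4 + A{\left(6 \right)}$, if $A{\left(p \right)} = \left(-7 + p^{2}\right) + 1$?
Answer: $62$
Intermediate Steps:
$A{\left(p \right)} = -6 + p^{2}$
$\left(-2 + 10\right) 4 + A{\left(6 \right)} = \left(-2 + 10\right) 4 - \left(6 - 6^{2}\right) = 8 \cdot 4 + \left(-6 + 36\right) = 32 + 30 = 62$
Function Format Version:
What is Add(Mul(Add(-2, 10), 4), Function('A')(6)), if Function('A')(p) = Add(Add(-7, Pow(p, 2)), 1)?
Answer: 62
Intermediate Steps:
Function('A')(p) = Add(-6, Pow(p, 2))
Add(Mul(Add(-2, 10), 4), Function('A')(6)) = Add(Mul(Add(-2, 10), 4), Add(-6, Pow(6, 2))) = Add(Mul(8, 4), Add(-6, 36)) = Add(32, 30) = 62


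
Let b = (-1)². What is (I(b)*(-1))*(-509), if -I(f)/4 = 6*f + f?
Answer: -14252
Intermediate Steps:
b = 1
I(f) = -28*f (I(f) = -4*(6*f + f) = -28*f)
(I(b)*(-1))*(-509) = (-28*1*(-1))*(-509) = -28*(-1)*(-509) = 28*(-509) = -14252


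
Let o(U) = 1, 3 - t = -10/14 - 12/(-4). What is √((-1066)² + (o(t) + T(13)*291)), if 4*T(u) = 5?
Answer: √4546883/2 ≈ 1066.2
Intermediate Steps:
T(u) = 5/4 (T(u) = (¼)*5 = 5/4)
t = 5/7 (t = 3 - (-10/14 - 12/(-4)) = 3 - (-10*1/14 - 12*(-¼)) = 3 - (-5/7 + 3) = 3 - 1*16/7 = 3 - 16/7 = 5/7 ≈ 0.71429)
√((-1066)² + (o(t) + T(13)*291)) = √((-1066)² + (1 + (5/4)*291)) = √(1136356 + (1 + 1455/4)) = √(1136356 + 1459/4) = √(4546883/4) = √4546883/2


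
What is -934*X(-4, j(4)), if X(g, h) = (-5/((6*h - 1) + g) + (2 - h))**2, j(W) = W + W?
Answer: -64603846/1849 ≈ -34940.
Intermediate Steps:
j(W) = 2*W
X(g, h) = (2 - h - 5/(-1 + g + 6*h))**2 (X(g, h) = (-5/((-1 + 6*h) + g) + (2 - h))**2 = (-5/(-1 + g + 6*h) + (2 - h))**2 = (2 - h - 5/(-1 + g + 6*h))**2)
-934*X(-4, j(4)) = -934*(7 - 26*4 - 2*(-4) + 6*(2*4)**2 - 8*4)**2/(-1 - 4 + 6*(2*4))**2 = -934*(7 - 13*8 + 8 + 6*8**2 - 4*8)**2/(-1 - 4 + 6*8)**2 = -934*(7 - 104 + 8 + 6*64 - 32)**2/(-1 - 4 + 48)**2 = -934*(7 - 104 + 8 + 384 - 32)**2/43**2 = -934*263**2/1849 = -934*69169/1849 = -64603846/1849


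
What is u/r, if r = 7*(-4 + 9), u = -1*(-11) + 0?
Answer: 11/35 ≈ 0.31429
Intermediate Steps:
u = 11 (u = 11 + 0 = 11)
r = 35 (r = 7*5 = 35)
u/r = 11/35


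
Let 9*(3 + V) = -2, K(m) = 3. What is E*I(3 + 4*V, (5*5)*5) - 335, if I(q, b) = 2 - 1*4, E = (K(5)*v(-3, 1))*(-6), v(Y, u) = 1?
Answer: -299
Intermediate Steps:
V = -29/9 (V = -3 + (⅑)*(-2) = -3 - 2/9 = -29/9 ≈ -3.2222)
E = -18 (E = (3*1)*(-6) = 3*(-6) = -18)
I(q, b) = -2 (I(q, b) = 2 - 4 = -2)
E*I(3 + 4*V, (5*5)*5) - 335 = -18*(-2) - 335 = 36 - 335 = -299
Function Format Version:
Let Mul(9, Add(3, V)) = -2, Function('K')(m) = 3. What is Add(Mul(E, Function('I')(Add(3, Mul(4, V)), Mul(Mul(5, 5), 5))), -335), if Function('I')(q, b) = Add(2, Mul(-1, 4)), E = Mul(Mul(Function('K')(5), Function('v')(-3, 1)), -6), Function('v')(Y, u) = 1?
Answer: -299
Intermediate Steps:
V = Rational(-29, 9) (V = Add(-3, Mul(Rational(1, 9), -2)) = Add(-3, Rational(-2, 9)) = Rational(-29, 9) ≈ -3.2222)
E = -18 (E = Mul(Mul(3, 1), -6) = Mul(3, -6) = -18)
Function('I')(q, b) = -2 (Function('I')(q, b) = Add(2, -4) = -2)
Add(Mul(E, Function('I')(Add(3, Mul(4, V)), Mul(Mul(5, 5), 5))), -335) = Add(Mul(-18, -2), -335) = Add(36, -335) = -299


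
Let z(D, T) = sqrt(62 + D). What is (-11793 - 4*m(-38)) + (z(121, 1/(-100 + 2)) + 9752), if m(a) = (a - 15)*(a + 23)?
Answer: -5221 + sqrt(183) ≈ -5207.5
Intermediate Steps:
m(a) = (-15 + a)*(23 + a)
(-11793 - 4*m(-38)) + (z(121, 1/(-100 + 2)) + 9752) = (-11793 - 4*(-345 + (-38)**2 + 8*(-38))) + (sqrt(62 + 121) + 9752) = (-11793 - 4*(-345 + 1444 - 304)) + (sqrt(183) + 9752) = (-11793 - 4*795) + (9752 + sqrt(183)) = (-11793 - 3180) + (9752 + sqrt(183)) = -14973 + (9752 + sqrt(183)) = -5221 + sqrt(183)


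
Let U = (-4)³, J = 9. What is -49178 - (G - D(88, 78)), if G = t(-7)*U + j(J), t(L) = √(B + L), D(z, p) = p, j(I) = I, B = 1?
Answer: -49109 + 64*I*√6 ≈ -49109.0 + 156.77*I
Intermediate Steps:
U = -64
t(L) = √(1 + L)
G = 9 - 64*I*√6 (G = √(1 - 7)*(-64) + 9 = √(-6)*(-64) + 9 = (I*√6)*(-64) + 9 = -64*I*√6 + 9 = 9 - 64*I*√6 ≈ 9.0 - 156.77*I)
-49178 - (G - D(88, 78)) = -49178 - ((9 - 64*I*√6) - 1*78) = -49178 - ((9 - 64*I*√6) - 78) = -49178 - (-69 - 64*I*√6) = -49178 + (69 + 64*I*√6) = -49109 + 64*I*√6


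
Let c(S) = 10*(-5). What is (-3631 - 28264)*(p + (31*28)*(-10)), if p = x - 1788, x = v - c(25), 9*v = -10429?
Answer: 3323171945/9 ≈ 3.6924e+8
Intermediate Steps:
c(S) = -50
v = -10429/9 (v = (⅑)*(-10429) = -10429/9 ≈ -1158.8)
x = -9979/9 (x = -10429/9 - 1*(-50) = -10429/9 + 50 = -9979/9 ≈ -1108.8)
p = -26071/9 (p = -9979/9 - 1788 = -26071/9 ≈ -2896.8)
(-3631 - 28264)*(p + (31*28)*(-10)) = (-3631 - 28264)*(-26071/9 + (31*28)*(-10)) = -31895*(-26071/9 + 868*(-10)) = -31895*(-26071/9 - 8680) = -31895*(-104191/9) = 3323171945/9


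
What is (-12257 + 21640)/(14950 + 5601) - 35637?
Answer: -732366604/20551 ≈ -35637.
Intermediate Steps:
(-12257 + 21640)/(14950 + 5601) - 35637 = 9383/20551 - 35637 = -732366604/20551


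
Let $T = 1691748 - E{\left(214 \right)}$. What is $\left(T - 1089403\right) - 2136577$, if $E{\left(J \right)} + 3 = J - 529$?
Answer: $-1533914$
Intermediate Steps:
$E{\left(J \right)} = -532 + J$ ($E{\left(J \right)} = -3 + \left(J - 529\right) = -3 + \left(-529 + J\right) = -532 + J$)
$T = 1692066$ ($T = 1691748 - \left(-532 + 214\right) = 1691748 - -318 = 1691748 + 318 = 1692066$)
$\left(T - 1089403\right) - 2136577 = \left(1692066 - 1089403\right) - 2136577 = 602663 - 2136577 = -1533914$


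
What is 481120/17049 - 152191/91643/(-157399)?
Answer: 6939926000608199/245923582780293 ≈ 28.220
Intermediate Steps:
481120/17049 - 152191/91643/(-157399) = 481120*(1/17049) - 152191*1/91643*(-1/157399) = 481120/17049 - 152191/91643*(-1/157399) = 481120/17049 + 152191/14424516557 = 6939926000608199/245923582780293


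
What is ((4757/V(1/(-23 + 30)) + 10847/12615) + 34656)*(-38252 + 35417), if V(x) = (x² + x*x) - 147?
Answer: -594463588958988/6056041 ≈ -9.8160e+7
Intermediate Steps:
V(x) = -147 + 2*x² (V(x) = (x² + x²) - 147 = 2*x² - 147 = -147 + 2*x²)
((4757/V(1/(-23 + 30)) + 10847/12615) + 34656)*(-38252 + 35417) = ((4757/(-147 + 2*(1/(-23 + 30))²) + 10847/12615) + 34656)*(-38252 + 35417) = ((4757/(-147 + 2*(1/7)²) + 10847*(1/12615)) + 34656)*(-2835) = ((4757/(-147 + 2*(⅐)²) + 10847/12615) + 34656)*(-2835) = ((4757/(-147 + 2*(1/49)) + 10847/12615) + 34656)*(-2835) = ((4757/(-147 + 2/49) + 10847/12615) + 34656)*(-2835) = ((4757/(-7201/49) + 10847/12615) + 34656)*(-2835) = ((4757*(-49/7201) + 10847/12615) + 34656)*(-2835) = ((-233093/7201 + 10847/12615) + 34656)*(-2835) = (-2862358948/90840615 + 34656)*(-2835) = (3145309994492/90840615)*(-2835) = -594463588958988/6056041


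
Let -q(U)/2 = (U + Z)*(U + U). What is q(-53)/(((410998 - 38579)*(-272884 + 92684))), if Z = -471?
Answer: 262/158278075 ≈ 1.6553e-6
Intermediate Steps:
q(U) = -4*U*(-471 + U) (q(U) = -2*(U - 471)*(U + U) = -2*(-471 + U)*2*U = -4*U*(-471 + U))
q(-53)/(((410998 - 38579)*(-272884 + 92684))) = (4*(-53)*(471 - 1*(-53)))/(((410998 - 38579)*(-272884 + 92684))) = (4*(-53)*(471 + 53))/((372419*(-180200))) = (4*(-53)*524)/(-67109903800) = -111088*(-1/67109903800) = 262/158278075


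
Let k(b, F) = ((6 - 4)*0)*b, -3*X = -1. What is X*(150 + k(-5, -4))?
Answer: 50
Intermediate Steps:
X = 1/3 (X = -1/3*(-1) = 1/3 ≈ 0.33333)
k(b, F) = 0 (k(b, F) = (2*0)*b = 0*b = 0)
X*(150 + k(-5, -4)) = (150 + 0)/3 = (1/3)*150 = 50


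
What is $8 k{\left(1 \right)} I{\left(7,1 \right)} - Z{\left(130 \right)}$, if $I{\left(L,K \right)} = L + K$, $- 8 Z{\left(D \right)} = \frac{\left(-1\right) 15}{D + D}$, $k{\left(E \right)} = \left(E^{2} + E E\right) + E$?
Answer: $\frac{79869}{416} \approx 191.99$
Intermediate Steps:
$k{\left(E \right)} = E + 2 E^{2}$ ($k{\left(E \right)} = \left(E^{2} + E^{2}\right) + E = 2 E^{2} + E = E + 2 E^{2}$)
$Z{\left(D \right)} = \frac{15}{16 D}$ ($Z{\left(D \right)} = - \frac{\frac{1}{D + D} \left(\left(-1\right) 15\right)}{8} = - \frac{\frac{1}{2 D} \left(-15\right)}{8} = - \frac{\left(- \frac{15}{2}\right) \frac{1}{D}}{8} = \frac{15}{16 D}$)
$I{\left(L,K \right)} = K + L$
$8 k{\left(1 \right)} I{\left(7,1 \right)} - Z{\left(130 \right)} = 8 \cdot 1 \left(1 + 2 \cdot 1\right) \left(1 + 7\right) - \frac{15}{16 \cdot 130} = 8 \cdot 1 \left(1 + 2\right) 8 - \frac{15}{16} \cdot \frac{1}{130} = 8 \cdot 1 \cdot 3 \cdot 8 - \frac{3}{416} = 8 \cdot 3 \cdot 8 - \frac{3}{416} = 24 \cdot 8 - \frac{3}{416} = 192 - \frac{3}{416} = \frac{79869}{416}$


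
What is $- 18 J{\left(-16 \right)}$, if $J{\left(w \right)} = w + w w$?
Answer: $-4320$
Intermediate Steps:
$J{\left(w \right)} = w + w^{2}$
$- 18 J{\left(-16 \right)} = - 18 \left(- 16 \left(1 - 16\right)\right) = - 18 \left(\left(-16\right) \left(-15\right)\right) = \left(-18\right) 240 = -4320$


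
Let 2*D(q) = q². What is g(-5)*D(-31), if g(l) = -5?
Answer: -4805/2 ≈ -2402.5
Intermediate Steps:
D(q) = q²/2
g(-5)*D(-31) = -5*(-31)²/2 = -5*961/2 = -4805/2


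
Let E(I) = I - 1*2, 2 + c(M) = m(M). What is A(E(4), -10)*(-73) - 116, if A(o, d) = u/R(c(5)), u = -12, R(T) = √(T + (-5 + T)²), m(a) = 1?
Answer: -116 + 876*√35/35 ≈ 32.071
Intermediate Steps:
c(M) = -1 (c(M) = -2 + 1 = -1)
E(I) = -2 + I (E(I) = I - 2 = -2 + I)
A(o, d) = -12*√35/35 (A(o, d) = -12/√(-1 + (-5 - 1)²) = -12/√(-1 + (-6)²) = -12/√(-1 + 36) = -12*√35/35)
A(E(4), -10)*(-73) - 116 = -12*√35/35*(-73) - 116 = 876*√35/35 - 116 = -116 + 876*√35/35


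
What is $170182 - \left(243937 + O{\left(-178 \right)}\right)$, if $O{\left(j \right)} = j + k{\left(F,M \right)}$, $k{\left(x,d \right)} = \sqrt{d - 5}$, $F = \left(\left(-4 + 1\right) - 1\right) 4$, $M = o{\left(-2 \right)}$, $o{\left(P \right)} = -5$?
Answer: $-73577 - i \sqrt{10} \approx -73577.0 - 3.1623 i$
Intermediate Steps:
$M = -5$
$F = -16$ ($F = \left(-3 - 1\right) 4 = \left(-4\right) 4 = -16$)
$k{\left(x,d \right)} = \sqrt{-5 + d}$
$O{\left(j \right)} = j + i \sqrt{10}$ ($O{\left(j \right)} = j + \sqrt{-5 - 5} = j + \sqrt{-10} = j + i \sqrt{10}$)
$170182 - \left(243937 + O{\left(-178 \right)}\right) = 170182 - \left(243759 + i \sqrt{10}\right) = -73577 - i \sqrt{10}$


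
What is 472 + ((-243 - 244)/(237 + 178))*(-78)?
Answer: 233866/415 ≈ 563.53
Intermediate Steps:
472 + ((-243 - 244)/(237 + 178))*(-78) = 472 - 487/415*(-78) = 472 + 37986/415 = 233866/415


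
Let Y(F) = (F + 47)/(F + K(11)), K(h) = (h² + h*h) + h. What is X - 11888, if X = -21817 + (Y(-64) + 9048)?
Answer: -4660190/189 ≈ -24657.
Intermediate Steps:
K(h) = h + 2*h² (K(h) = (h² + h²) + h = 2*h² + h = h + 2*h²)
Y(F) = (47 + F)/(253 + F) (Y(F) = (F + 47)/(F + 11*(1 + 2*11)) = (47 + F)/(F + 11*(1 + 22)) = (47 + F)/(F + 11*23) = (47 + F)/(F + 253) = (47 + F)/(253 + F))
X = -2413358/189 (X = -21817 + ((47 - 64)/(253 - 64) + 9048) = -21817 + (-17/189 + 9048) = -21817 + 1710055/189 = -2413358/189 ≈ -12769.)
X - 11888 = -2413358/189 - 11888 = -4660190/189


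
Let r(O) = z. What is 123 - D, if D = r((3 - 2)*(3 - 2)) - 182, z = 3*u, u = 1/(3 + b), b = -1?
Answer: 607/2 ≈ 303.50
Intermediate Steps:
u = 1/2 (u = 1/(3 - 1) = 1/2 ≈ 0.50000)
z = 3/2 (z = 3*(1/2) = 3/2 ≈ 1.5000)
r(O) = 3/2
D = -361/2 (D = 3/2 - 182 = -361/2 ≈ -180.50)
123 - D = 123 - 1*(-361/2) = 123 + 361/2 = 607/2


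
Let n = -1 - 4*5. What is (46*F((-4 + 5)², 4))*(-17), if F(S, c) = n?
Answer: 16422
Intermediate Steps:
n = -21 (n = -1 - 20 = -21)
F(S, c) = -21
(46*F((-4 + 5)², 4))*(-17) = (46*(-21))*(-17) = -966*(-17) = 16422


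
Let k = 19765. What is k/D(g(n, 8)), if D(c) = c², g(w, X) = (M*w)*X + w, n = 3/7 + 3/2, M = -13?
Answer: 3873940/7733961 ≈ 0.50090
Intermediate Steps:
n = 27/14 (n = 3*(⅐) + 3*(½) = 3/7 + 3/2 = 27/14 ≈ 1.9286)
g(w, X) = w - 13*X*w (g(w, X) = (-13*w)*X + w = -13*X*w + w = w - 13*X*w)
k/D(g(n, 8)) = 19765/((27*(1 - 13*8)/14)²) = 19765/((27*(1 - 104)/14)²) = 19765/(((27/14)*(-103))²) = 19765/((-2781/14)²) = 19765/(7733961/196) = 19765*(196/7733961) = 3873940/7733961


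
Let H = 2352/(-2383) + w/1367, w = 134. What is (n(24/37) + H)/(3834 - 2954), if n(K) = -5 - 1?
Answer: -5610307/716663420 ≈ -0.0078284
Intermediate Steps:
H = -2895862/3257561 (H = 2352/(-2383) + 134/1367 = 2352*(-1/2383) + 134*(1/1367) = -2352/2383 + 134/1367 = -2895862/3257561 ≈ -0.88897)
n(K) = -6
(n(24/37) + H)/(3834 - 2954) = (-6 - 2895862/3257561)/(3834 - 2954) = -22441228/3257561/880 = -22441228/3257561*1/880 = -5610307/716663420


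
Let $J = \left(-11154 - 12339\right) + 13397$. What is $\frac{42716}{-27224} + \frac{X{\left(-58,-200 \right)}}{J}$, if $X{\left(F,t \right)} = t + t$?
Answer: $- \frac{6568299}{4294586} \approx -1.5294$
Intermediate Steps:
$X{\left(F,t \right)} = 2 t$
$J = -10096$ ($J = -23493 + 13397 = -10096$)
$\frac{42716}{-27224} + \frac{X{\left(-58,-200 \right)}}{J} = \frac{42716}{-27224} + \frac{2 \left(-200\right)}{-10096} = 42716 \left(- \frac{1}{27224}\right) - - \frac{25}{631} = - \frac{10679}{6806} + \frac{25}{631} = - \frac{6568299}{4294586}$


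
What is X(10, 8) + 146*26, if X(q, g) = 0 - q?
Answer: 3786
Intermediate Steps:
X(q, g) = -q
X(10, 8) + 146*26 = -1*10 + 146*26 = -10 + 3796 = 3786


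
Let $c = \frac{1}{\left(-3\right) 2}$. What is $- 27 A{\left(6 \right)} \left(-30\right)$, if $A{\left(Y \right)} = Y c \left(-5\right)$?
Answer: $4050$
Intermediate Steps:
$c = - \frac{1}{6}$ ($c = \frac{1}{-6} = - \frac{1}{6} \approx -0.16667$)
$A{\left(Y \right)} = \frac{5 Y}{6}$ ($A{\left(Y \right)} = Y \left(- \frac{1}{6}\right) \left(-5\right) = - \frac{Y}{6} \left(-5\right) = \frac{5 Y}{6}$)
$- 27 A{\left(6 \right)} \left(-30\right) = - 27 \cdot \frac{5}{6} \cdot 6 \left(-30\right) = \left(-27\right) 5 \left(-30\right) = \left(-135\right) \left(-30\right) = 4050$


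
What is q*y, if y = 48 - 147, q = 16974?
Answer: -1680426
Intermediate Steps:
y = -99
q*y = 16974*(-99) = -1680426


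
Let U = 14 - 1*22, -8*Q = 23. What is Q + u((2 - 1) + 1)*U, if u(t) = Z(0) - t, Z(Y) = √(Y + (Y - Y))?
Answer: 105/8 ≈ 13.125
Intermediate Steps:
Q = -23/8 (Q = -⅛*23 = -23/8 ≈ -2.8750)
Z(Y) = √Y (Z(Y) = √(Y + 0) = √Y)
U = -8 (U = 14 - 22 = -8)
u(t) = -t (u(t) = √0 - t = 0 - t = -t)
Q + u((2 - 1) + 1)*U = -23/8 - ((2 - 1) + 1)*(-8) = -23/8 - (1 + 1)*(-8) = -23/8 - 1*2*(-8) = -23/8 - 2*(-8) = -23/8 + 16 = 105/8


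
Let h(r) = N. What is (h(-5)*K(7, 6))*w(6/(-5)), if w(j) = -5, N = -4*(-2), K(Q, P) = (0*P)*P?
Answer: 0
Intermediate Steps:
K(Q, P) = 0 (K(Q, P) = 0*P = 0)
N = 8
h(r) = 8
(h(-5)*K(7, 6))*w(6/(-5)) = (8*0)*(-5) = 0*(-5) = 0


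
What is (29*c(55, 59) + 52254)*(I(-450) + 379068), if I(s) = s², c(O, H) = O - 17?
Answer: 31030142208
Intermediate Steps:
c(O, H) = -17 + O
(29*c(55, 59) + 52254)*(I(-450) + 379068) = (29*(-17 + 55) + 52254)*((-450)² + 379068) = (29*38 + 52254)*(202500 + 379068) = (1102 + 52254)*581568 = 53356*581568 = 31030142208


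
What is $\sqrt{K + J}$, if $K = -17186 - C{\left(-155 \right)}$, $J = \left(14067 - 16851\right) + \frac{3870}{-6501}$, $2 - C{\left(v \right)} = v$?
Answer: $\frac{i \sqrt{94516953333}}{2167} \approx 141.87 i$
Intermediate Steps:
$C{\left(v \right)} = 2 - v$
$J = - \frac{6034218}{2167}$ ($J = -2784 + 3870 \left(- \frac{1}{6501}\right) = -2784 - \frac{1290}{2167} = - \frac{6034218}{2167} \approx -2784.6$)
$K = -17343$ ($K = -17186 - \left(2 - -155\right) = -17186 - \left(2 + 155\right) = -17186 - 157 = -17343$)
$\sqrt{K + J} = \sqrt{-17343 - \frac{6034218}{2167}} = \sqrt{- \frac{43616499}{2167}} = \frac{i \sqrt{94516953333}}{2167}$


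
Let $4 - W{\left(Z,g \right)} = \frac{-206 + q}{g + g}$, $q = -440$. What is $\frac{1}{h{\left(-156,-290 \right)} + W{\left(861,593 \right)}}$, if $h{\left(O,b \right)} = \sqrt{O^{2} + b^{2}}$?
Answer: $- \frac{1598135}{38124147939} + \frac{703298 \sqrt{27109}}{38124147939} \approx 0.0029954$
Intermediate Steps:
$W{\left(Z,g \right)} = 4 + \frac{323}{g}$ ($W{\left(Z,g \right)} = 4 - \frac{-206 - 440}{g + g} = 4 - - \frac{646}{2 g} = 4 - - 646 \frac{1}{2 g} = 4 - - \frac{323}{g} = 4 + \frac{323}{g}$)
$\frac{1}{h{\left(-156,-290 \right)} + W{\left(861,593 \right)}} = \frac{1}{\sqrt{\left(-156\right)^{2} + \left(-290\right)^{2}} + \left(4 + \frac{323}{593}\right)} = \frac{1}{\sqrt{24336 + 84100} + \left(4 + 323 \cdot \frac{1}{593}\right)} = \frac{1}{\sqrt{108436} + \left(4 + \frac{323}{593}\right)} = \frac{1}{2 \sqrt{27109} + \frac{2695}{593}} = \frac{1}{\frac{2695}{593} + 2 \sqrt{27109}}$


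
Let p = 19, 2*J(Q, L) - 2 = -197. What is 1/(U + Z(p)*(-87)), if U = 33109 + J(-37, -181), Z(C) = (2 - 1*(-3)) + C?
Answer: 2/61847 ≈ 3.2338e-5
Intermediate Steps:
J(Q, L) = -195/2 (J(Q, L) = 1 + (1/2)*(-197) = 1 - 197/2 = -195/2)
Z(C) = 5 + C (Z(C) = (2 + 3) + C = 5 + C)
U = 66023/2 (U = 33109 - 195/2 = 66023/2 ≈ 33012.)
1/(U + Z(p)*(-87)) = 1/(66023/2 + (5 + 19)*(-87)) = 1/(66023/2 + 24*(-87)) = 1/(66023/2 - 2088) = 1/(61847/2) = 2/61847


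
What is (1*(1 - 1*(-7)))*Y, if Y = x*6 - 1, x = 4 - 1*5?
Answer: -56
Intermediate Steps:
x = -1 (x = 4 - 5 = -1)
Y = -7 (Y = -1*6 - 1 = -6 - 1 = -7)
(1*(1 - 1*(-7)))*Y = (1*(1 - 1*(-7)))*(-7) = (1*(1 + 7))*(-7) = (1*8)*(-7) = 8*(-7) = -56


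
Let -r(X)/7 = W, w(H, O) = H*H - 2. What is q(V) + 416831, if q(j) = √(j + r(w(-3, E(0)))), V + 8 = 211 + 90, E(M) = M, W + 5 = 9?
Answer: 416831 + √265 ≈ 4.1685e+5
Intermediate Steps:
W = 4 (W = -5 + 9 = 4)
w(H, O) = -2 + H² (w(H, O) = H² - 2 = -2 + H²)
V = 293 (V = -8 + (211 + 90) = -8 + 301 = 293)
r(X) = -28 (r(X) = -7*4 = -28)
q(j) = √(-28 + j) (q(j) = √(j - 28) = √(-28 + j))
q(V) + 416831 = √(-28 + 293) + 416831 = √265 + 416831 = 416831 + √265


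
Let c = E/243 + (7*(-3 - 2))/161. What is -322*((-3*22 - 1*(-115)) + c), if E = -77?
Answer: -3792250/243 ≈ -15606.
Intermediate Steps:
c = -2986/5589 (c = -77/243 + (7*(-3 - 2))/161 = -77*1/243 + (7*(-5))*(1/161) = -77/243 - 35*1/161 = -77/243 - 5/23 = -2986/5589 ≈ -0.53426)
-322*((-3*22 - 1*(-115)) + c) = -322*((-3*22 - 1*(-115)) - 2986/5589) = -322*((-66 + 115) - 2986/5589) = -322*(49 - 2986/5589) = -322*270875/5589 = -3792250/243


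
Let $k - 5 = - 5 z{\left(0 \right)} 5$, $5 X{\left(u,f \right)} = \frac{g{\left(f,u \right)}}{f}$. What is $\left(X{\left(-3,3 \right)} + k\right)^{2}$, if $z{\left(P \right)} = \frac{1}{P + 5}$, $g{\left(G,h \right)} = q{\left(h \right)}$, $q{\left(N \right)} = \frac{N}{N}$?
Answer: $\frac{1}{225} \approx 0.0044444$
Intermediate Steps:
$q{\left(N \right)} = 1$
$g{\left(G,h \right)} = 1$
$X{\left(u,f \right)} = \frac{1}{5 f}$ ($X{\left(u,f \right)} = \frac{1 \frac{1}{f}}{5} = \frac{1}{5 f}$)
$z{\left(P \right)} = \frac{1}{5 + P}$
$k = 0$ ($k = 5 + - \frac{5}{5 + 0} \cdot 5 = 5 + - \frac{5}{5} \cdot 5 = 5 + \left(-5\right) \frac{1}{5} \cdot 5 = 5 - 5 = 0$)
$\left(X{\left(-3,3 \right)} + k\right)^{2} = \left(\frac{1}{5 \cdot 3} + 0\right)^{2} = \left(\frac{1}{5} \cdot \frac{1}{3} + 0\right)^{2} = \left(\frac{1}{15} + 0\right)^{2} = \left(\frac{1}{15}\right)^{2} = \frac{1}{225}$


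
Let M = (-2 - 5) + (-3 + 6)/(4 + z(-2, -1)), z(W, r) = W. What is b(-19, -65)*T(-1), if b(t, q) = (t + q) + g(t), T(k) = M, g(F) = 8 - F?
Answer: 627/2 ≈ 313.50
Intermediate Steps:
M = -11/2 (M = (-2 - 5) + (-3 + 6)/(4 - 2) = -7 + 3/2 = -11/2 ≈ -5.5000)
T(k) = -11/2
b(t, q) = 8 + q (b(t, q) = (t + q) + (8 - t) = (q + t) + (8 - t) = 8 + q)
b(-19, -65)*T(-1) = (8 - 65)*(-11/2) = -57*(-11/2) = 627/2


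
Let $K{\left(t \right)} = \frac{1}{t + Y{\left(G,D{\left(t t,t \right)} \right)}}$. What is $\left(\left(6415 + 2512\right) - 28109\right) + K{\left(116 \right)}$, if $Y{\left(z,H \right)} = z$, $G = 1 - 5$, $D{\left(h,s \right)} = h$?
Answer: $- \frac{2148383}{112} \approx -19182.0$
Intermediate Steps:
$G = -4$
$K{\left(t \right)} = \frac{1}{-4 + t}$ ($K{\left(t \right)} = \frac{1}{t - 4} = \frac{1}{-4 + t}$)
$\left(\left(6415 + 2512\right) - 28109\right) + K{\left(116 \right)} = \left(\left(6415 + 2512\right) - 28109\right) + \frac{1}{-4 + 116} = \left(8927 - 28109\right) + \frac{1}{112} = -19182 + \frac{1}{112} = - \frac{2148383}{112}$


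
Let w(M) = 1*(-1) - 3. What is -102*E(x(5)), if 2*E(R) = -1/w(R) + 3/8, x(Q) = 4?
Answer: -255/8 ≈ -31.875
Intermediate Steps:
w(M) = -4 (w(M) = -1 - 3 = -4)
E(R) = 5/16 (E(R) = (-1/(-4) + 3/8)/2 = (-1*(-¼) + 3*(⅛))/2 = (¼ + 3/8)/2 = (½)*(5/8) = 5/16)
-102*E(x(5)) = -102*5/16 = -255/8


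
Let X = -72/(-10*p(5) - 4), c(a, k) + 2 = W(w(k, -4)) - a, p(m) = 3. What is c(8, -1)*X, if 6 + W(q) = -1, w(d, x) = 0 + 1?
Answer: -36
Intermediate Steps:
w(d, x) = 1
W(q) = -7 (W(q) = -6 - 1 = -7)
c(a, k) = -9 - a (c(a, k) = -2 + (-7 - a) = -9 - a)
X = 36/17 (X = -72/(-10*3 - 4) = -72/(-30 - 4) = -72/(-34) = -72*(-1/34) = 36/17 ≈ 2.1176)
c(8, -1)*X = (-9 - 1*8)*(36/17) = (-9 - 8)*(36/17) = -17*36/17 = -36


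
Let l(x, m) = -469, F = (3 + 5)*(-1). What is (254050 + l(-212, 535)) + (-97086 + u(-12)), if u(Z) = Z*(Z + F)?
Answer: 156735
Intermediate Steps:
F = -8 (F = 8*(-1) = -8)
u(Z) = Z*(-8 + Z) (u(Z) = Z*(Z - 8) = Z*(-8 + Z))
(254050 + l(-212, 535)) + (-97086 + u(-12)) = (254050 - 469) + (-97086 - 12*(-8 - 12)) = 253581 + (-97086 - 12*(-20)) = 253581 + (-97086 + 240) = 253581 - 96846 = 156735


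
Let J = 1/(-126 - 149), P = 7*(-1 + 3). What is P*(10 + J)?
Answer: 38486/275 ≈ 139.95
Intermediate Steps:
P = 14 (P = 7*2 = 14)
J = -1/275 (J = 1/(-275) = -1/275 ≈ -0.0036364)
P*(10 + J) = 14*(10 - 1/275) = 14*(2749/275) = 38486/275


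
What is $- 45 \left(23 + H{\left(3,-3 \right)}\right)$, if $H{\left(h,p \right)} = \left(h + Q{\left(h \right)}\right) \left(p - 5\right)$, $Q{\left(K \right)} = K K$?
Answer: $3285$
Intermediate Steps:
$Q{\left(K \right)} = K^{2}$
$H{\left(h,p \right)} = \left(-5 + p\right) \left(h + h^{2}\right)$ ($H{\left(h,p \right)} = \left(h + h^{2}\right) \left(p - 5\right) = \left(h + h^{2}\right) \left(-5 + p\right) = \left(-5 + p\right) \left(h + h^{2}\right)$)
$- 45 \left(23 + H{\left(3,-3 \right)}\right) = - 45 \left(23 + 3 \left(-5 - 3 - 15 + 3 \left(-3\right)\right)\right) = - 45 \left(23 + 3 \left(-5 - 3 - 15 - 9\right)\right) = - 45 \left(23 + 3 \left(-32\right)\right) = - 45 \left(23 - 96\right) = \left(-45\right) \left(-73\right) = 3285$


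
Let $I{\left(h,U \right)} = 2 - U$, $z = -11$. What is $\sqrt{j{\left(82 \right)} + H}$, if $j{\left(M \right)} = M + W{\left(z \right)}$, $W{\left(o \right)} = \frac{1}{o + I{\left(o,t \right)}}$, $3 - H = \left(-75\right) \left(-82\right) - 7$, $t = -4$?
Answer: $\frac{i \sqrt{151455}}{5} \approx 77.834 i$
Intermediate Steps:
$H = -6140$ ($H = 3 - \left(\left(-75\right) \left(-82\right) - 7\right) = 3 - \left(6150 - 7\right) = 3 - 6143 = -6140$)
$W{\left(o \right)} = \frac{1}{6 + o}$ ($W{\left(o \right)} = \frac{1}{o + \left(2 - -4\right)} = \frac{1}{o + \left(2 + 4\right)} = \frac{1}{o + 6} = \frac{1}{6 + o}$)
$j{\left(M \right)} = - \frac{1}{5} + M$ ($j{\left(M \right)} = M + \frac{1}{6 - 11} = M + \frac{1}{-5} = M - \frac{1}{5} = - \frac{1}{5} + M$)
$\sqrt{j{\left(82 \right)} + H} = \sqrt{\left(- \frac{1}{5} + 82\right) - 6140} = \sqrt{\frac{409}{5} - 6140} = \sqrt{- \frac{30291}{5}} = \frac{i \sqrt{151455}}{5}$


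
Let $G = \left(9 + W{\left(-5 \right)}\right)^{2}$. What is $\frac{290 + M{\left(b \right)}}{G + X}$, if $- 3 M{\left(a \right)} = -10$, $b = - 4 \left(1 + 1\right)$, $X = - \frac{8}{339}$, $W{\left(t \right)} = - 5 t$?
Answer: $\frac{24860}{97969} \approx 0.25375$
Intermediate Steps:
$X = - \frac{8}{339}$ ($X = \left(-8\right) \frac{1}{339} = - \frac{8}{339} \approx -0.023599$)
$b = -8$ ($b = \left(-4\right) 2 = -8$)
$M{\left(a \right)} = \frac{10}{3}$ ($M{\left(a \right)} = \left(- \frac{1}{3}\right) \left(-10\right) = \frac{10}{3}$)
$G = 1156$ ($G = \left(9 - -25\right)^{2} = \left(9 + 25\right)^{2} = 34^{2} = 1156$)
$\frac{290 + M{\left(b \right)}}{G + X} = \frac{290 + \frac{10}{3}}{1156 - \frac{8}{339}} = \frac{880}{3 \cdot \frac{391876}{339}} = \frac{880}{3} \cdot \frac{339}{391876} = \frac{24860}{97969}$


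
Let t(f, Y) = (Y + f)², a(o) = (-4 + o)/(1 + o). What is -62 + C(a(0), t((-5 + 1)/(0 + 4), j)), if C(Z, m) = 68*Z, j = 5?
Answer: -334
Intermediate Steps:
a(o) = (-4 + o)/(1 + o)
-62 + C(a(0), t((-5 + 1)/(0 + 4), j)) = -62 + 68*((-4 + 0)/(1 + 0)) = -62 + 68*(-4/1) = -62 + 68*(1*(-4)) = -62 + 68*(-4) = -62 - 272 = -334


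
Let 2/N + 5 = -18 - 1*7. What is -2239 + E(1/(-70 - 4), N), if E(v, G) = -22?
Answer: -2261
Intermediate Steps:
N = -1/15 (N = 2/(-5 + (-18 - 1*7)) = 2/(-5 + (-18 - 7)) = 2/(-5 - 25) = 2/(-30) = 2*(-1/30) = -1/15 ≈ -0.066667)
-2239 + E(1/(-70 - 4), N) = -2239 - 22 = -2261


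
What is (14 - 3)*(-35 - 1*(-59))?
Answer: 264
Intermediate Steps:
(14 - 3)*(-35 - 1*(-59)) = 11*(-35 + 59) = 11*24 = 264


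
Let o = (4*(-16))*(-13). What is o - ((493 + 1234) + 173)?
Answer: -1068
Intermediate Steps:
o = 832 (o = -64*(-13) = 832)
o - ((493 + 1234) + 173) = 832 - ((493 + 1234) + 173) = 832 - (1727 + 173) = 832 - 1*1900 = 832 - 1900 = -1068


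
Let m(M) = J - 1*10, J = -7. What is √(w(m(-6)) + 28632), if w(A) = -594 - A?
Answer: √28055 ≈ 167.50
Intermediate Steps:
m(M) = -17 (m(M) = -7 - 1*10 = -7 - 10 = -17)
√(w(m(-6)) + 28632) = √((-594 - 1*(-17)) + 28632) = √((-594 + 17) + 28632) = √(-577 + 28632) = √28055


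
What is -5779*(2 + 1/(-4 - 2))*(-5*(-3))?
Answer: -317845/2 ≈ -1.5892e+5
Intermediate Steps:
-5779*(2 + 1/(-4 - 2))*(-5*(-3)) = -5779*(2 + 1/(-6))*15 = -5779*(2 - 1/6)*15 = -63569*15/6 = -5779*55/2 = -317845/2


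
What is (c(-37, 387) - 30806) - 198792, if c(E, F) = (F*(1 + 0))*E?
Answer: -243917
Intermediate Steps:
c(E, F) = E*F (c(E, F) = (F*1)*E = F*E = E*F)
(c(-37, 387) - 30806) - 198792 = (-37*387 - 30806) - 198792 = (-14319 - 30806) - 198792 = -45125 - 198792 = -243917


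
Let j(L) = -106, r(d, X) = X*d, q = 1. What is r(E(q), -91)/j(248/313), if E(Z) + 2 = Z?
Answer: -91/106 ≈ -0.85849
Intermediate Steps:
E(Z) = -2 + Z
r(E(q), -91)/j(248/313) = -91*(-2 + 1)/(-106) = -91*(-1)*(-1/106) = 91*(-1/106) = -91/106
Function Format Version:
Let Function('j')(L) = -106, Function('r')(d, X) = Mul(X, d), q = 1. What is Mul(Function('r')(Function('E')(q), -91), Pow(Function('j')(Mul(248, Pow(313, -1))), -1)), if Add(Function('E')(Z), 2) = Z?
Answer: Rational(-91, 106) ≈ -0.85849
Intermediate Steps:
Function('E')(Z) = Add(-2, Z)
Mul(Function('r')(Function('E')(q), -91), Pow(Function('j')(Mul(248, Pow(313, -1))), -1)) = Mul(Mul(-91, Add(-2, 1)), Pow(-106, -1)) = Mul(Mul(-91, -1), Rational(-1, 106)) = Mul(91, Rational(-1, 106)) = Rational(-91, 106)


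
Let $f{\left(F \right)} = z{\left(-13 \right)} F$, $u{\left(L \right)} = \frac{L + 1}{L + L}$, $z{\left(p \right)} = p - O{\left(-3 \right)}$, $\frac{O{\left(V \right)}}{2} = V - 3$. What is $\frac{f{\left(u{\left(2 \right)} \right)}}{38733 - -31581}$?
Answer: $- \frac{1}{93752} \approx -1.0666 \cdot 10^{-5}$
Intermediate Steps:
$O{\left(V \right)} = -6 + 2 V$ ($O{\left(V \right)} = 2 \left(V - 3\right) = 2 \left(-3 + V\right) = -6 + 2 V$)
$z{\left(p \right)} = 12 + p$ ($z{\left(p \right)} = p - \left(-6 + 2 \left(-3\right)\right) = p - \left(-6 - 6\right) = p - -12 = p + 12 = 12 + p$)
$u{\left(L \right)} = \frac{1 + L}{2 L}$
$f{\left(F \right)} = - F$ ($f{\left(F \right)} = \left(12 - 13\right) F = - F$)
$\frac{f{\left(u{\left(2 \right)} \right)}}{38733 - -31581} = \frac{\left(-1\right) \frac{1 + 2}{2 \cdot 2}}{38733 - -31581} = \frac{\left(-1\right) \frac{1}{2} \cdot \frac{1}{2} \cdot 3}{38733 + 31581} = \frac{\left(-1\right) \frac{3}{4}}{70314} = \left(- \frac{3}{4}\right) \frac{1}{70314} = - \frac{1}{93752}$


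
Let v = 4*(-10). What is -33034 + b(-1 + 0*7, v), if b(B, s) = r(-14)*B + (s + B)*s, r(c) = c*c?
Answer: -31590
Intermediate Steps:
v = -40
r(c) = c**2
b(B, s) = 196*B + s*(B + s) (b(B, s) = (-14)**2*B + (s + B)*s = 196*B + (B + s)*s = 196*B + s*(B + s))
-33034 + b(-1 + 0*7, v) = -33034 + ((-40)**2 + 196*(-1 + 0*7) + (-1 + 0*7)*(-40)) = -33034 + (1600 + 196*(-1 + 0) + (-1 + 0)*(-40)) = -33034 + (1600 + 196*(-1) - 1*(-40)) = -33034 + (1600 - 196 + 40) = -33034 + 1444 = -31590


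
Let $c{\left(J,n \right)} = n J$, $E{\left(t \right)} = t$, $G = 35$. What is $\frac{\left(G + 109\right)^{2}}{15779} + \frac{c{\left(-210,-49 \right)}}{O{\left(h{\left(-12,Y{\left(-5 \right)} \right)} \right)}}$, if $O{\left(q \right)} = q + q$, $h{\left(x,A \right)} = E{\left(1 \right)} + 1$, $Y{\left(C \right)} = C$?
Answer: $\frac{81224427}{31558} \approx 2573.8$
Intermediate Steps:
$c{\left(J,n \right)} = J n$
$h{\left(x,A \right)} = 2$ ($h{\left(x,A \right)} = 1 + 1 = 2$)
$O{\left(q \right)} = 2 q$
$\frac{\left(G + 109\right)^{2}}{15779} + \frac{c{\left(-210,-49 \right)}}{O{\left(h{\left(-12,Y{\left(-5 \right)} \right)} \right)}} = \frac{\left(35 + 109\right)^{2}}{15779} + \frac{\left(-210\right) \left(-49\right)}{2 \cdot 2} = 144^{2} \cdot \frac{1}{15779} + \frac{10290}{4} = 20736 \cdot \frac{1}{15779} + 10290 \cdot \frac{1}{4} = \frac{20736}{15779} + \frac{5145}{2} = \frac{81224427}{31558}$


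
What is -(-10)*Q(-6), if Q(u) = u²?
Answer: 360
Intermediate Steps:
-(-10)*Q(-6) = -(-10)*(-6)² = -(-10)*36 = -1*(-360) = 360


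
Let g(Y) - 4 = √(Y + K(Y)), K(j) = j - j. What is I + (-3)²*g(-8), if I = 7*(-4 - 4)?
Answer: -20 + 18*I*√2 ≈ -20.0 + 25.456*I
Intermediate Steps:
K(j) = 0
g(Y) = 4 + √Y (g(Y) = 4 + √(Y + 0) = 4 + √Y)
I = -56 (I = 7*(-8) = -56)
I + (-3)²*g(-8) = -56 + (-3)²*(4 + √(-8)) = -56 + 9*(4 + 2*I*√2) = -56 + (36 + 18*I*√2) = -20 + 18*I*√2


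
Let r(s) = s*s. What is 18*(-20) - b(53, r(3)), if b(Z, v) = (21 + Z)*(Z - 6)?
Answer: -3838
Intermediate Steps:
r(s) = s²
b(Z, v) = (-6 + Z)*(21 + Z) (b(Z, v) = (21 + Z)*(-6 + Z) = (-6 + Z)*(21 + Z))
18*(-20) - b(53, r(3)) = 18*(-20) - (-126 + 53² + 15*53) = -360 - (-126 + 2809 + 795) = -360 - 1*3478 = -360 - 3478 = -3838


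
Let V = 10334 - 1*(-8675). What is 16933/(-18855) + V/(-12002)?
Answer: -561644561/226297710 ≈ -2.4819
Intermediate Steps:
V = 19009 (V = 10334 + 8675 = 19009)
16933/(-18855) + V/(-12002) = 16933/(-18855) + 19009/(-12002) = 16933*(-1/18855) + 19009*(-1/12002) = -16933/18855 - 19009/12002 = -561644561/226297710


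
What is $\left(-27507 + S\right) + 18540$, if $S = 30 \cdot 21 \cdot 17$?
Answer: $1743$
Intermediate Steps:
$S = 10710$ ($S = 630 \cdot 17 = 10710$)
$\left(-27507 + S\right) + 18540 = \left(-27507 + 10710\right) + 18540 = -16797 + 18540 = 1743$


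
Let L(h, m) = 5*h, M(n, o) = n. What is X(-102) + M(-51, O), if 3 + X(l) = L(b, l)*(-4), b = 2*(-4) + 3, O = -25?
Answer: 46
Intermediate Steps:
b = -5 (b = -8 + 3 = -5)
X(l) = 97 (X(l) = -3 + (5*(-5))*(-4) = -3 - 25*(-4) = -3 + 100 = 97)
X(-102) + M(-51, O) = 97 - 51 = 46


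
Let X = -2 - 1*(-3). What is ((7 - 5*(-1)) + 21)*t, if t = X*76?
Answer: 2508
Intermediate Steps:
X = 1 (X = -2 + 3 = 1)
t = 76 (t = 1*76 = 76)
((7 - 5*(-1)) + 21)*t = ((7 - 5*(-1)) + 21)*76 = ((7 + 5) + 21)*76 = (12 + 21)*76 = 33*76 = 2508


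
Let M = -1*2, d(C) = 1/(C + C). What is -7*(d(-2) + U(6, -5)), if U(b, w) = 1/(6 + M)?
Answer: 0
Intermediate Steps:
d(C) = 1/(2*C)
M = -2
U(b, w) = ¼ (U(b, w) = 1/(6 - 2) = 1/4 = ¼)
-7*(d(-2) + U(6, -5)) = -7*((½)/(-2) + ¼) = -7*((½)*(-½) + ¼) = -7*(-¼ + ¼) = -7*0 = 0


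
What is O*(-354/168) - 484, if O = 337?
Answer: -33435/28 ≈ -1194.1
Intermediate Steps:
O*(-354/168) - 484 = 337*(-354/168) - 484 = 337*(-354*1/168) - 484 = 337*(-59/28) - 484 = -19883/28 - 484 = -33435/28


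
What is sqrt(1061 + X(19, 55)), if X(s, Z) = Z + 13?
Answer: sqrt(1129) ≈ 33.601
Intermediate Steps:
X(s, Z) = 13 + Z
sqrt(1061 + X(19, 55)) = sqrt(1061 + (13 + 55)) = sqrt(1061 + 68) = sqrt(1129)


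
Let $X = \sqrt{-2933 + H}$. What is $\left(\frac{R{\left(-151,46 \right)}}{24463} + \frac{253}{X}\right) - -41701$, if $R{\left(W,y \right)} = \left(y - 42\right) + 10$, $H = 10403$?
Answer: $\frac{1020131577}{24463} + \frac{253 \sqrt{830}}{2490} \approx 41704.0$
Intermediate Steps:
$R{\left(W,y \right)} = -32 + y$ ($R{\left(W,y \right)} = \left(-42 + y\right) + 10 = -32 + y$)
$X = 3 \sqrt{830}$ ($X = \sqrt{-2933 + 10403} = \sqrt{7470} = 3 \sqrt{830} \approx 86.429$)
$\left(\frac{R{\left(-151,46 \right)}}{24463} + \frac{253}{X}\right) - -41701 = \left(\frac{-32 + 46}{24463} + \frac{253}{3 \sqrt{830}}\right) - -41701 = \left(14 \cdot \frac{1}{24463} + 253 \frac{\sqrt{830}}{2490}\right) + 41701 = \left(\frac{14}{24463} + \frac{253 \sqrt{830}}{2490}\right) + 41701 = \frac{1020131577}{24463} + \frac{253 \sqrt{830}}{2490}$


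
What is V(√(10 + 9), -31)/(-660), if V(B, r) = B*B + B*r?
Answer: -19/660 + 31*√19/660 ≈ 0.17595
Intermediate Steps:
V(B, r) = B² + B*r
V(√(10 + 9), -31)/(-660) = (√(10 + 9)*(√(10 + 9) - 31))/(-660) = (√19*(√19 - 31))*(-1/660) = (√19*(-31 + √19))*(-1/660) = -√19*(-31 + √19)/660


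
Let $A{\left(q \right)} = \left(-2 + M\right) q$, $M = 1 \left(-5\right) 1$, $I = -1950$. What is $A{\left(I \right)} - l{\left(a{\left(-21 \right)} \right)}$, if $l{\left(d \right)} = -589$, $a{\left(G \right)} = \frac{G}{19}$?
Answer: $14239$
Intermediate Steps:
$a{\left(G \right)} = \frac{G}{19}$ ($a{\left(G \right)} = G \frac{1}{19} = \frac{G}{19}$)
$M = -5$ ($M = \left(-5\right) 1 = -5$)
$A{\left(q \right)} = - 7 q$ ($A{\left(q \right)} = \left(-2 - 5\right) q = - 7 q$)
$A{\left(I \right)} - l{\left(a{\left(-21 \right)} \right)} = \left(-7\right) \left(-1950\right) - -589 = 13650 + 589 = 14239$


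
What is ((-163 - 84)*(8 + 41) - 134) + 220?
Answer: -12017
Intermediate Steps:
((-163 - 84)*(8 + 41) - 134) + 220 = (-247*49 - 134) + 220 = (-12103 - 134) + 220 = -12237 + 220 = -12017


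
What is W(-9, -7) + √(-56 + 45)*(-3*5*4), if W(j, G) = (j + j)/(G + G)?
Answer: 9/7 - 60*I*√11 ≈ 1.2857 - 199.0*I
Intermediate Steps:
W(j, G) = j/G (W(j, G) = (2*j)/((2*G)) = (2*j)*(1/(2*G)) = j/G)
W(-9, -7) + √(-56 + 45)*(-3*5*4) = -9/(-7) + √(-56 + 45)*(-3*5*4) = -9*(-⅐) + √(-11)*(-15*4) = 9/7 + (I*√11)*(-60) = 9/7 - 60*I*√11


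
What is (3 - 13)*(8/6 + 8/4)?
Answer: -100/3 ≈ -33.333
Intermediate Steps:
(3 - 13)*(8/6 + 8/4) = -10*(8*(1/6) + 8*(1/4)) = -10*(4/3 + 2) = -10*10/3 = -100/3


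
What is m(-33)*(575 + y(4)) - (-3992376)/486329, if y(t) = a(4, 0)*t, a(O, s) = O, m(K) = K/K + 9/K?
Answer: 2343279648/5349619 ≈ 438.03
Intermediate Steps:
m(K) = 1 + 9/K
y(t) = 4*t
m(-33)*(575 + y(4)) - (-3992376)/486329 = ((9 - 33)/(-33))*(575 + 4*4) - (-3992376)/486329 = (-1/33*(-24))*(575 + 16) - (-3992376)/486329 = (8/11)*591 - 1*(-3992376/486329) = 4728/11 + 3992376/486329 = 2343279648/5349619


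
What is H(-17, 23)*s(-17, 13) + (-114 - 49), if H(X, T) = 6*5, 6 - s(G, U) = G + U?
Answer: 137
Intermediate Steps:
s(G, U) = 6 - G - U (s(G, U) = 6 - (G + U) = 6 + (-G - U) = 6 - G - U)
H(X, T) = 30
H(-17, 23)*s(-17, 13) + (-114 - 49) = 30*(6 - 1*(-17) - 1*13) + (-114 - 49) = 30*(6 + 17 - 13) - 163 = 30*10 - 163 = 300 - 163 = 137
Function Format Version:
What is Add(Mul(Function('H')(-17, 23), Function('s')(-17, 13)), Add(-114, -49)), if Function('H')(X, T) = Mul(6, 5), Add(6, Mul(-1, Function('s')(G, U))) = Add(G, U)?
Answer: 137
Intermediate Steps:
Function('s')(G, U) = Add(6, Mul(-1, G), Mul(-1, U)) (Function('s')(G, U) = Add(6, Mul(-1, Add(G, U))) = Add(6, Add(Mul(-1, G), Mul(-1, U))) = Add(6, Mul(-1, G), Mul(-1, U)))
Function('H')(X, T) = 30
Add(Mul(Function('H')(-17, 23), Function('s')(-17, 13)), Add(-114, -49)) = Add(Mul(30, Add(6, Mul(-1, -17), Mul(-1, 13))), Add(-114, -49)) = Add(Mul(30, Add(6, 17, -13)), -163) = Add(Mul(30, 10), -163) = Add(300, -163) = 137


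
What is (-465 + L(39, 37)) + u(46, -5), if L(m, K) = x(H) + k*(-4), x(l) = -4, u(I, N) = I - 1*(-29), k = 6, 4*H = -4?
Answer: -418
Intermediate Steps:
H = -1 (H = (¼)*(-4) = -1)
u(I, N) = 29 + I (u(I, N) = I + 29 = 29 + I)
L(m, K) = -28 (L(m, K) = -4 + 6*(-4) = -4 - 24 = -28)
(-465 + L(39, 37)) + u(46, -5) = (-465 - 28) + (29 + 46) = -493 + 75 = -418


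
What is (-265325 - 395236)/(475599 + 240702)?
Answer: -220187/238767 ≈ -0.92218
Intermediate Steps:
(-265325 - 395236)/(475599 + 240702) = -660561/716301 = -660561*1/716301 = -220187/238767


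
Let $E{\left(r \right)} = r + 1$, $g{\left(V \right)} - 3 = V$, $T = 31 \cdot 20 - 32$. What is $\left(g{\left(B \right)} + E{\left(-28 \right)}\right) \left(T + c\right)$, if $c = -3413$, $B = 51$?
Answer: $-76275$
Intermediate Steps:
$T = 588$ ($T = 620 - 32 = 588$)
$g{\left(V \right)} = 3 + V$
$E{\left(r \right)} = 1 + r$
$\left(g{\left(B \right)} + E{\left(-28 \right)}\right) \left(T + c\right) = \left(\left(3 + 51\right) + \left(1 - 28\right)\right) \left(588 - 3413\right) = \left(54 - 27\right) \left(-2825\right) = 27 \left(-2825\right) = -76275$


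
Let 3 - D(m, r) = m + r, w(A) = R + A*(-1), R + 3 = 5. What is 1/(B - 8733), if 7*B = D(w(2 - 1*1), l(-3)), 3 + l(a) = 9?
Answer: -7/61135 ≈ -0.00011450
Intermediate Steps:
R = 2 (R = -3 + 5 = 2)
l(a) = 6 (l(a) = -3 + 9 = 6)
w(A) = 2 - A (w(A) = 2 + A*(-1) = 2 - A)
D(m, r) = 3 - m - r (D(m, r) = 3 - (m + r) = 3 + (-m - r) = 3 - m - r)
B = -4/7 (B = (3 - (2 - (2 - 1*1)) - 1*6)/7 = (3 - (2 - (2 - 1)) - 6)/7 = (3 - (2 - 1*1) - 6)/7 = (3 - (2 - 1) - 6)/7 = (3 - 1*1 - 6)/7 = (3 - 1 - 6)/7 = (⅐)*(-4) = -4/7 ≈ -0.57143)
1/(B - 8733) = 1/(-4/7 - 8733) = 1/(-61135/7) = -7/61135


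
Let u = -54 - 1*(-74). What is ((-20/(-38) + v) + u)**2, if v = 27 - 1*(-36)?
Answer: 2518569/361 ≈ 6976.6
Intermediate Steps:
v = 63 (v = 27 + 36 = 63)
u = 20 (u = -54 + 74 = 20)
((-20/(-38) + v) + u)**2 = ((-20/(-38) + 63) + 20)**2 = ((-20*(-1/38) + 63) + 20)**2 = ((10/19 + 63) + 20)**2 = (1207/19 + 20)**2 = (1587/19)**2 = 2518569/361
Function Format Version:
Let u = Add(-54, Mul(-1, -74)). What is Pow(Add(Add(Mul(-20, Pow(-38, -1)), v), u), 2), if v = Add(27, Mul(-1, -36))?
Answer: Rational(2518569, 361) ≈ 6976.6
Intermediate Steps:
v = 63 (v = Add(27, 36) = 63)
u = 20 (u = Add(-54, 74) = 20)
Pow(Add(Add(Mul(-20, Pow(-38, -1)), v), u), 2) = Pow(Add(Add(Mul(-20, Pow(-38, -1)), 63), 20), 2) = Pow(Add(Add(Mul(-20, Rational(-1, 38)), 63), 20), 2) = Pow(Add(Add(Rational(10, 19), 63), 20), 2) = Pow(Add(Rational(1207, 19), 20), 2) = Pow(Rational(1587, 19), 2) = Rational(2518569, 361)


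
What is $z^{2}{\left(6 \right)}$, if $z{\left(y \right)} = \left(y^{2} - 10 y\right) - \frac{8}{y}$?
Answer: $\frac{5776}{9} \approx 641.78$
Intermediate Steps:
$z{\left(y \right)} = y^{2} - 10 y - \frac{8}{y}$
$z^{2}{\left(6 \right)} = \left(\frac{-8 + 6^{2} \left(-10 + 6\right)}{6}\right)^{2} = \left(\frac{-8 + 36 \left(-4\right)}{6}\right)^{2} = \left(\frac{-8 - 144}{6}\right)^{2} = \left(\frac{1}{6} \left(-152\right)\right)^{2} = \left(- \frac{76}{3}\right)^{2} = \frac{5776}{9}$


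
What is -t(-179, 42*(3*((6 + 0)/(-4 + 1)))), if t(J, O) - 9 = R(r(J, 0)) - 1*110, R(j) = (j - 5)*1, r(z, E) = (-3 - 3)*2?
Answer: 118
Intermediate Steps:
r(z, E) = -12 (r(z, E) = -6*2 = -12)
R(j) = -5 + j (R(j) = (-5 + j)*1 = -5 + j)
t(J, O) = -118 (t(J, O) = 9 + ((-5 - 12) - 1*110) = 9 + (-17 - 110) = 9 - 127 = -118)
-t(-179, 42*(3*((6 + 0)/(-4 + 1)))) = -1*(-118) = 118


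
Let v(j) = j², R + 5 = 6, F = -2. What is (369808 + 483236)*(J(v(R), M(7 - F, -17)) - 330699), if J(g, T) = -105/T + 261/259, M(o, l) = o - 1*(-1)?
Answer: -73066203827478/259 ≈ -2.8211e+11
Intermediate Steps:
R = 1 (R = -5 + 6 = 1)
M(o, l) = 1 + o (M(o, l) = o + 1 = 1 + o)
J(g, T) = 261/259 - 105/T (J(g, T) = -105/T + 261*(1/259) = -105/T + 261/259 = 261/259 - 105/T)
(369808 + 483236)*(J(v(R), M(7 - F, -17)) - 330699) = (369808 + 483236)*((261/259 - 105/(1 + (7 - 1*(-2)))) - 330699) = 853044*((261/259 - 105/(1 + (7 + 2))) - 330699) = 853044*((261/259 - 105/(1 + 9)) - 330699) = 853044*((261/259 - 105/10) - 330699) = 853044*((261/259 - 105*⅒) - 330699) = 853044*((261/259 - 21/2) - 330699) = 853044*(-4917/518 - 330699) = 853044*(-171306999/518) = -73066203827478/259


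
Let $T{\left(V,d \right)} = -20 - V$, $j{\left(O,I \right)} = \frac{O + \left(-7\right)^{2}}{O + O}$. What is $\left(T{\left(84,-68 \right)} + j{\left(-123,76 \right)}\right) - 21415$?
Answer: $- \frac{2646800}{123} \approx -21519.0$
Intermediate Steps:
$j{\left(O,I \right)} = \frac{49 + O}{2 O}$ ($j{\left(O,I \right)} = \frac{O + 49}{2 O} = \left(49 + O\right) \frac{1}{2 O} = \frac{49 + O}{2 O}$)
$\left(T{\left(84,-68 \right)} + j{\left(-123,76 \right)}\right) - 21415 = \left(\left(-20 - 84\right) + \frac{49 - 123}{2 \left(-123\right)}\right) - 21415 = \left(\left(-20 - 84\right) + \frac{1}{2} \left(- \frac{1}{123}\right) \left(-74\right)\right) - 21415 = \left(-104 + \frac{37}{123}\right) - 21415 = - \frac{12755}{123} - 21415 = - \frac{2646800}{123}$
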